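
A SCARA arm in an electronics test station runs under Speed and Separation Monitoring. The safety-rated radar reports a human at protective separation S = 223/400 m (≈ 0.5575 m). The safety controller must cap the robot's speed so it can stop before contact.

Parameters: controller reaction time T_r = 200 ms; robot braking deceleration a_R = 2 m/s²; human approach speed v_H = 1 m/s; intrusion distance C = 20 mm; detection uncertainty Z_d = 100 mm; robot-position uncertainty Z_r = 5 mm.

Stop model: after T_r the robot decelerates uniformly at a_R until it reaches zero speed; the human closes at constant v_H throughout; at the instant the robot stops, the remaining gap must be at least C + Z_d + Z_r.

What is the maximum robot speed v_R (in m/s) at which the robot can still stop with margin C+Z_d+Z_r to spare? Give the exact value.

collect terms ⇒ (1/4)·v_R² + (7/10)·v_R + (-93/400) = 0
  disc = (7/10)² − 4·(1/4)·(-93/400) = 289/400 ; √disc = 17/20
  v_R = (−(7/10) + 17/20) / (2·(1/4)) = 3/10 m/s
check:
T_s = v_R/a_R = (3/10)/2 = 0.1500 s
robot in T_r: 0.3000·0.2000 = 0.0600 m
robot under decel: 0.3000²/(2·2.0000) = 0.0225 m
human closes 1.0000·0.3500 = 0.3500 m
C+Z_d+Z_r = 0.0200+0.1000+0.0050 = 0.1250 m
sum ≈ 0.0600+0.0225+0.3500+0.1250 ≈ 0.5575 m = S ✓

v_R_max = 3/10 m/s = 0.3000 m/s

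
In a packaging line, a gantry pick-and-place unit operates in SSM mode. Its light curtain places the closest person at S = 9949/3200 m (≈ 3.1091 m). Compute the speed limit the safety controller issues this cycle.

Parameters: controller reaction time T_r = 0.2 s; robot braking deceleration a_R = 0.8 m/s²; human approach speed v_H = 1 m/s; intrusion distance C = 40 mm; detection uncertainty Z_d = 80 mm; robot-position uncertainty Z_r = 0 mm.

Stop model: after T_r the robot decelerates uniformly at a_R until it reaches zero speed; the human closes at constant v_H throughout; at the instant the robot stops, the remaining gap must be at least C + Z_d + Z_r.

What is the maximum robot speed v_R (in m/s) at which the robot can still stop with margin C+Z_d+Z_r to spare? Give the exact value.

v_R_max = 5/4 m/s = 1.2500 m/s

quadratic (5/8)·v² + (29/20)·v + (-357/128) = 0
  disc = (29/20)² − 4·(5/8)·(-357/128) = 58081/6400 ; √disc = 241/80
  v_R = (−(29/20) + 241/80) / (2·(5/8)) = 5/4 m/s
check:
T_s = v_R/a_R = (5/4)/(4/5) = 1.5625 s
reaction-phase robot travel = 1.2500·0.2000 = 0.2500 m
robot covers 1.2500·1.5625 − ½·0.8000·1.5625² = 0.9766 m while stopping
human closes 1.0000·1.7625 = 1.7625 m
margins: 0.0400+0.0800+0.0000 = 0.1200 m
sum ≈ 0.2500+0.9766+1.7625+0.1200 ≈ 3.1091 m = S ✓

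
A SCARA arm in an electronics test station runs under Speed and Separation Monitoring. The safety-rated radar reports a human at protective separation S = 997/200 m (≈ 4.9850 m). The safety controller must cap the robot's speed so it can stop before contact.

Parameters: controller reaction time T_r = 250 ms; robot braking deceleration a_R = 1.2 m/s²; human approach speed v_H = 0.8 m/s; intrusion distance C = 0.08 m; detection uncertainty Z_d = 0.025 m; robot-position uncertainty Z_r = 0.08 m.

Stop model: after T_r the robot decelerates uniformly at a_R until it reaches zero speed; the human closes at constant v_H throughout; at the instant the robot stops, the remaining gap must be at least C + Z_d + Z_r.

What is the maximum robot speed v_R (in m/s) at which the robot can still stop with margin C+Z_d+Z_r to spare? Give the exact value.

v_R_max = 12/5 m/s = 2.4000 m/s

at the boundary: (5/12)·v² + (11/12)·v + (-23/5) = 0
  disc = (11/12)² − 4·(5/12)·(-23/5) = 1225/144 ; √disc = 35/12
  v_R = (−(11/12) + 35/12) / (2·(5/12)) = 12/5 m/s
check:
T_s = v_R/a_R = (12/5)/(6/5) = 2.0000 s
robot in T_r: 2.4000·0.2500 = 0.6000 m
robot under decel: 2.4000²/(2·1.2000) = 2.4000 m
human closes 0.8000·2.2500 = 1.8000 m
residual clearance needed = 0.0800+0.0250+0.0800 = 0.1850 m
sum ≈ 0.6000+2.4000+1.8000+0.1850 ≈ 4.9850 m = S ✓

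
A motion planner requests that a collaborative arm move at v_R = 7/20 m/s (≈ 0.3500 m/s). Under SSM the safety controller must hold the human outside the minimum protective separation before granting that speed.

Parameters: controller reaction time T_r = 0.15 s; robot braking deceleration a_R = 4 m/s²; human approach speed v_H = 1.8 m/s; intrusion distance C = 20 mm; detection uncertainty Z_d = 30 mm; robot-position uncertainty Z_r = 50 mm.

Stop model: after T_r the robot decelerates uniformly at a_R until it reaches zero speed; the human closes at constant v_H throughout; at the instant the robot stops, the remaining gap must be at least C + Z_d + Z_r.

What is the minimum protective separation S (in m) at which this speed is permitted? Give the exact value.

T_s = v_R/a_R = (7/20)/4 = 0.0875 s
robot covers v_R·T_r = 0.3500·0.1500 = 0.0525 m before braking
braking distance = 0.3500²/(2·4.0000) = 0.0153 m
person approaches 1.8000·(0.1500+0.0875) = 0.4275 m
margins: 0.0200+0.0300+0.0500 = 0.1000 m
S_min ≈ 0.0525+0.0153+0.4275+0.1000  ⇒  S_min = 381/640 m

S_min = 381/640 m = 0.5953 m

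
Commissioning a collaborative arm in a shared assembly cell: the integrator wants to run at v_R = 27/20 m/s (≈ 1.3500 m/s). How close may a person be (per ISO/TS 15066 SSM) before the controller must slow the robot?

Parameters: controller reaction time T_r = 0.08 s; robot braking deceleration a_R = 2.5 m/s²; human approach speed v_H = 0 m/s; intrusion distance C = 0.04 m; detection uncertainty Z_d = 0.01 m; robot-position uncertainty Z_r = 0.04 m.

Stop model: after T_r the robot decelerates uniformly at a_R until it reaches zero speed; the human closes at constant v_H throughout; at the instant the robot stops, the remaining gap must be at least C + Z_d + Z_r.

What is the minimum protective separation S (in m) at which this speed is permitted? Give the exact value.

stop time T_s = (27/20)/(5/2) = 0.5400 s
robot covers v_R·T_r = 1.3500·0.0800 = 0.1080 m before braking
robot under decel: 1.3500²/(2·2.5000) = 0.3645 m
person approaches 0.0000·(0.0800+0.5400) = 0.0000 m
residual clearance needed = 0.0400+0.0100+0.0400 = 0.0900 m
S_min ≈ 0.1080+0.3645+0.0000+0.0900  ⇒  S_min = 9/16 m

S_min = 9/16 m = 0.5625 m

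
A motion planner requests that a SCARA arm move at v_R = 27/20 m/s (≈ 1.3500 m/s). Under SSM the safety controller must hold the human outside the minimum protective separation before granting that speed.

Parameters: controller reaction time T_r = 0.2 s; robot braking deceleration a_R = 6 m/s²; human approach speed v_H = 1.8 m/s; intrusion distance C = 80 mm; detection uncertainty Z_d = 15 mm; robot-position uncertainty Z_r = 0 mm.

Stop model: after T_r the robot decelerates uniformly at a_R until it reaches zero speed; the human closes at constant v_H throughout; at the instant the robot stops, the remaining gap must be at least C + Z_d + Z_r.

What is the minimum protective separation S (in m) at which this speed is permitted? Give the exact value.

T_s = v_R/a_R = (27/20)/6 = 0.2250 s
robot in T_r: 1.3500·0.2000 = 0.2700 m
robot covers 1.3500·0.2250 − ½·6.0000·0.2250² = 0.1519 m while stopping
human over T_r+T_s: 1.8000·(0.2000+0.2250) = 0.7650 m
margins: 0.0800+0.0150+0.0000 = 0.0950 m
S_min ≈ 0.2700+0.1519+0.7650+0.0950  ⇒  S_min = 2051/1600 m

S_min = 2051/1600 m = 1.2819 m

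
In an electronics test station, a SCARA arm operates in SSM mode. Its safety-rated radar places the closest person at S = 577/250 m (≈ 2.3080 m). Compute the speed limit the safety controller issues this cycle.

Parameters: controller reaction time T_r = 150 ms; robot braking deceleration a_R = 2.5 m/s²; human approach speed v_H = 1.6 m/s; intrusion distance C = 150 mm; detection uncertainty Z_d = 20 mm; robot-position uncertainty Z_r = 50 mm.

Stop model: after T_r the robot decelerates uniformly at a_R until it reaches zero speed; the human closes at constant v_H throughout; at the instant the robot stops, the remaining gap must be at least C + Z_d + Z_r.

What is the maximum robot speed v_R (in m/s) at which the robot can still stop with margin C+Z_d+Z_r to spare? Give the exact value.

v_R_max = 33/20 m/s = 1.6500 m/s

quadratic (1/5)·v² + (79/100)·v + (-231/125) = 0
  disc = (79/100)² − 4·(1/5)·(-231/125) = 841/400 ; √disc = 29/20
  v_R = (−(79/100) + 29/20) / (2·(1/5)) = 33/20 m/s
check:
stop time T_s = (33/20)/(5/2) = 0.6600 s
robot covers v_R·T_r = 1.6500·0.1500 = 0.2475 m before braking
robot covers 1.6500·0.6600 − ½·2.5000·0.6600² = 0.5445 m while stopping
person approaches 1.6000·(0.1500+0.6600) = 1.2960 m
residual clearance needed = 0.1500+0.0200+0.0500 = 0.2200 m
sum ≈ 0.2475+0.5445+1.2960+0.2200 ≈ 2.3080 m = S ✓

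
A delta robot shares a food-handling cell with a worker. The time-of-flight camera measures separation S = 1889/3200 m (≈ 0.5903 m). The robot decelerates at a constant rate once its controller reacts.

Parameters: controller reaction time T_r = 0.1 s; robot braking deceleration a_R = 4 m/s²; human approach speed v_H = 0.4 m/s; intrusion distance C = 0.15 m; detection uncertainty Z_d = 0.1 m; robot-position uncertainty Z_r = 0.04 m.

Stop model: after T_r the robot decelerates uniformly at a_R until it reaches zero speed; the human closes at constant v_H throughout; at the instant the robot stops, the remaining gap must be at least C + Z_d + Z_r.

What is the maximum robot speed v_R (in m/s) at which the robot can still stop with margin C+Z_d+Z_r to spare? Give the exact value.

collect terms ⇒ (1/8)·v_R² + (1/5)·v_R + (-833/3200) = 0
  disc = (1/5)² − 4·(1/8)·(-833/3200) = 1089/6400 ; √disc = 33/80
  v_R = (−(1/5) + 33/80) / (2·(1/8)) = 17/20 m/s
check:
braking lasts T_s = (17/20)/4 = 0.2125 s
robot in T_r: 0.8500·0.1000 = 0.0850 m
robot covers 0.8500·0.2125 − ½·4.0000·0.2125² = 0.0903 m while stopping
human closes 0.4000·0.3125 = 0.1250 m
margins: 0.1500+0.1000+0.0400 = 0.2900 m
sum ≈ 0.0850+0.0903+0.1250+0.2900 ≈ 0.5903 m = S ✓

v_R_max = 17/20 m/s = 0.8500 m/s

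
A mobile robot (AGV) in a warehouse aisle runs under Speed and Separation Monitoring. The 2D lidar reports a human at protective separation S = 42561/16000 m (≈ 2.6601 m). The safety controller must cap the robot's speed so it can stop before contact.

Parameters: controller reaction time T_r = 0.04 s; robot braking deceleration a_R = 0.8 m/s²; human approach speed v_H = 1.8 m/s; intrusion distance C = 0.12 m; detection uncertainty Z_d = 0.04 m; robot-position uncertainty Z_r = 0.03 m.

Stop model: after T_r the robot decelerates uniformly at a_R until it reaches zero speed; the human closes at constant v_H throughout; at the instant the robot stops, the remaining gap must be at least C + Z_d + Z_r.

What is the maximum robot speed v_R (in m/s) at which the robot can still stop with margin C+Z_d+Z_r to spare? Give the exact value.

v_R_max = 17/20 m/s = 0.8500 m/s

at the boundary: (5/8)·v² + (229/100)·v + (-38369/16000) = 0
  disc = (229/100)² − 4·(5/8)·(-38369/16000) = 1798281/160000 ; √disc = 1341/400
  v_R = (−(229/100) + 1341/400) / (2·(5/8)) = 17/20 m/s
check:
braking lasts T_s = (17/20)/(4/5) = 1.0625 s
reaction-phase robot travel = 0.8500·0.0400 = 0.0340 m
robot under decel: 0.8500²/(2·0.8000) = 0.4516 m
person approaches 1.8000·(0.0400+1.0625) = 1.9845 m
residual clearance needed = 0.1200+0.0400+0.0300 = 0.1900 m
sum ≈ 0.0340+0.4516+1.9845+0.1900 ≈ 2.6601 m = S ✓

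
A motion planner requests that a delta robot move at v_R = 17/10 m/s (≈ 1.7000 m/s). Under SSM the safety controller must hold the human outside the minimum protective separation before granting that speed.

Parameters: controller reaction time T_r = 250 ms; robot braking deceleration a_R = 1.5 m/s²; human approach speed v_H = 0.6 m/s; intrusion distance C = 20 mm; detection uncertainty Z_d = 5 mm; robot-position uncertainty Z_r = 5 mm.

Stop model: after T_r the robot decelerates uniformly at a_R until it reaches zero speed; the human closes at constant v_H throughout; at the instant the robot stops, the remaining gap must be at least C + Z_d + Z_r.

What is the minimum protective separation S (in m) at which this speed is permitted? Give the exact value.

S_min = 1349/600 m = 2.2483 m

stop time T_s = (17/10)/(3/2) = 1.1333 s
reaction-phase robot travel = 1.7000·0.2500 = 0.4250 m
robot under decel: 1.7000²/(2·1.5000) = 0.9633 m
person approaches 0.6000·(0.2500+1.1333) = 0.8300 m
residual clearance needed = 0.0200+0.0050+0.0050 = 0.0300 m
S_min ≈ 0.4250+0.9633+0.8300+0.0300  ⇒  S_min = 1349/600 m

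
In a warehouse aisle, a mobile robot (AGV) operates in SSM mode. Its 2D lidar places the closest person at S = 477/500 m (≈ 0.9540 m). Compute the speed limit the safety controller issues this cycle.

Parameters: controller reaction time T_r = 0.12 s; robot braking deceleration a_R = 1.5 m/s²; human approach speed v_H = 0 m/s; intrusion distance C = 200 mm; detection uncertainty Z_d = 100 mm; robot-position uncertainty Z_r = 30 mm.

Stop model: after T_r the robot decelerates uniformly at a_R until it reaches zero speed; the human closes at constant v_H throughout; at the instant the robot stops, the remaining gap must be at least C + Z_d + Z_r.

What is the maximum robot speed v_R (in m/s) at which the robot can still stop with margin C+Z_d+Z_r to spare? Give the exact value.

quadratic (1/3)·v² + (3/25)·v + (-78/125) = 0
  disc = (3/25)² − 4·(1/3)·(-78/125) = 529/625 ; √disc = 23/25
  v_R = (−(3/25) + 23/25) / (2·(1/3)) = 6/5 m/s
check:
braking lasts T_s = (6/5)/(3/2) = 0.8000 s
robot in T_r: 1.2000·0.1200 = 0.1440 m
robot covers 1.2000·0.8000 − ½·1.5000·0.8000² = 0.4800 m while stopping
human over T_r+T_s: 0.0000·(0.1200+0.8000) = 0.0000 m
margins: 0.2000+0.1000+0.0300 = 0.3300 m
sum ≈ 0.1440+0.4800+0.0000+0.3300 ≈ 0.9540 m = S ✓

v_R_max = 6/5 m/s = 1.2000 m/s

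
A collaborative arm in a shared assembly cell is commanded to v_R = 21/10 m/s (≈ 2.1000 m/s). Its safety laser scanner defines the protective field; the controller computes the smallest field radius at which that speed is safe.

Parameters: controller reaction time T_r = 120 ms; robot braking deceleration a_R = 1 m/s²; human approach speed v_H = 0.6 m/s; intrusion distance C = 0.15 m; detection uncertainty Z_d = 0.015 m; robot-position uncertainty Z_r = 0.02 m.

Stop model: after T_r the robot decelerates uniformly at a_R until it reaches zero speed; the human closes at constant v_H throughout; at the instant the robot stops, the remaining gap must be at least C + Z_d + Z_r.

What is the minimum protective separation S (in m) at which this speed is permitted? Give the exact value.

S_min = 1987/500 m = 3.9740 m

T_s = v_R/a_R = (21/10)/1 = 2.1000 s
reaction-phase robot travel = 2.1000·0.1200 = 0.2520 m
robot under decel: 2.1000²/(2·1.0000) = 2.2050 m
human over T_r+T_s: 0.6000·(0.1200+2.1000) = 1.3320 m
residual clearance needed = 0.1500+0.0150+0.0200 = 0.1850 m
S_min ≈ 0.2520+2.2050+1.3320+0.1850  ⇒  S_min = 1987/500 m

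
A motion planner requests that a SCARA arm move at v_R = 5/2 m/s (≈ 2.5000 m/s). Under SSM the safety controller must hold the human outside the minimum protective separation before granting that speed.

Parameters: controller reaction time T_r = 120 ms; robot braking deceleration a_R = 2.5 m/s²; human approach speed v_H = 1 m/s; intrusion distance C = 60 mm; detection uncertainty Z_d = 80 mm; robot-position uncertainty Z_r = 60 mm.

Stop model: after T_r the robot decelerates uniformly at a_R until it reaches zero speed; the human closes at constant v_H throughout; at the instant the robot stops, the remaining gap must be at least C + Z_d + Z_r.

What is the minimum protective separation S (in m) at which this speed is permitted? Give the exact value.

stop time T_s = (5/2)/(5/2) = 1.0000 s
reaction-phase robot travel = 2.5000·0.1200 = 0.3000 m
braking distance = 2.5000²/(2·2.5000) = 1.2500 m
person approaches 1.0000·(0.1200+1.0000) = 1.1200 m
margins: 0.0600+0.0800+0.0600 = 0.2000 m
S_min ≈ 0.3000+1.2500+1.1200+0.2000  ⇒  S_min = 287/100 m

S_min = 287/100 m = 2.8700 m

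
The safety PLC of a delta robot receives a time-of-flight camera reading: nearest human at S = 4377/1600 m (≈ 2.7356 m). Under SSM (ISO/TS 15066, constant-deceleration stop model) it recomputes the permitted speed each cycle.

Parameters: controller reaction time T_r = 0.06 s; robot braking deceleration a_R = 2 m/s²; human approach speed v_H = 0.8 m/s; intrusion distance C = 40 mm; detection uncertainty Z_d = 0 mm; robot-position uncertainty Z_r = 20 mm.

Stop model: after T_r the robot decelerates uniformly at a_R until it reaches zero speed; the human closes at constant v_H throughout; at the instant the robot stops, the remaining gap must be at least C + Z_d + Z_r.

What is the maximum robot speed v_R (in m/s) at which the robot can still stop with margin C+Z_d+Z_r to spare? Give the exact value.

quadratic (1/4)·v² + (23/50)·v + (-21021/8000) = 0
  disc = (23/50)² − 4·(1/4)·(-21021/8000) = 113569/40000 ; √disc = 337/200
  v_R = (−(23/50) + 337/200) / (2·(1/4)) = 49/20 m/s
check:
braking lasts T_s = (49/20)/2 = 1.2250 s
reaction-phase robot travel = 2.4500·0.0600 = 0.1470 m
robot under decel: 2.4500²/(2·2.0000) = 1.5006 m
human closes 0.8000·1.2850 = 1.0280 m
residual clearance needed = 0.0400+0.0000+0.0200 = 0.0600 m
sum ≈ 0.1470+1.5006+1.0280+0.0600 ≈ 2.7356 m = S ✓

v_R_max = 49/20 m/s = 2.4500 m/s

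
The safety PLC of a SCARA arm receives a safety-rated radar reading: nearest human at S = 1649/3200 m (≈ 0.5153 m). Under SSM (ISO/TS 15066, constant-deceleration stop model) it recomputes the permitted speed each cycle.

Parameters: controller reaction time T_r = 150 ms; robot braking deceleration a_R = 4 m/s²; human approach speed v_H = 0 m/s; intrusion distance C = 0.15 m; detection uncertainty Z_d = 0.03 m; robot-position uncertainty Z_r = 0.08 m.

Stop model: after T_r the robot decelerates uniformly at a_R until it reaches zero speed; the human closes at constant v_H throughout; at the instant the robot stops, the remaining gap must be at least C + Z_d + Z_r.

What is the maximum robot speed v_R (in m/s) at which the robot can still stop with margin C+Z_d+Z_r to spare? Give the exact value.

collect terms ⇒ (1/8)·v_R² + (3/20)·v_R + (-817/3200) = 0
  disc = (3/20)² − 4·(1/8)·(-817/3200) = 961/6400 ; √disc = 31/80
  v_R = (−(3/20) + 31/80) / (2·(1/8)) = 19/20 m/s
check:
stop time T_s = (19/20)/4 = 0.2375 s
reaction-phase robot travel = 0.9500·0.1500 = 0.1425 m
robot under decel: 0.9500²/(2·4.0000) = 0.1128 m
human over T_r+T_s: 0.0000·(0.1500+0.2375) = 0.0000 m
C+Z_d+Z_r = 0.1500+0.0300+0.0800 = 0.2600 m
sum ≈ 0.1425+0.1128+0.0000+0.2600 ≈ 0.5153 m = S ✓

v_R_max = 19/20 m/s = 0.9500 m/s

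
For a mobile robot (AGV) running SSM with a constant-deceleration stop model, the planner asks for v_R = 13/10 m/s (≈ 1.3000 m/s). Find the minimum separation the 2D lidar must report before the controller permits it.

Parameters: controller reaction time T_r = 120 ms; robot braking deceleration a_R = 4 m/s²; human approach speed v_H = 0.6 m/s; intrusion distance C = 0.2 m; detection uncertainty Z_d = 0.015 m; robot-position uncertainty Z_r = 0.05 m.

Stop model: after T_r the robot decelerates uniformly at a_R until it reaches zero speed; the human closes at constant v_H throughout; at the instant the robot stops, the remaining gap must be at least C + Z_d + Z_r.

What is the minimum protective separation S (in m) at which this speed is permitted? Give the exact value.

braking lasts T_s = (13/10)/4 = 0.3250 s
robot covers v_R·T_r = 1.3000·0.1200 = 0.1560 m before braking
braking distance = 1.3000²/(2·4.0000) = 0.2112 m
human over T_r+T_s: 0.6000·(0.1200+0.3250) = 0.2670 m
margins: 0.2000+0.0150+0.0500 = 0.2650 m
S_min ≈ 0.1560+0.2112+0.2670+0.2650  ⇒  S_min = 3597/4000 m

S_min = 3597/4000 m = 0.8992 m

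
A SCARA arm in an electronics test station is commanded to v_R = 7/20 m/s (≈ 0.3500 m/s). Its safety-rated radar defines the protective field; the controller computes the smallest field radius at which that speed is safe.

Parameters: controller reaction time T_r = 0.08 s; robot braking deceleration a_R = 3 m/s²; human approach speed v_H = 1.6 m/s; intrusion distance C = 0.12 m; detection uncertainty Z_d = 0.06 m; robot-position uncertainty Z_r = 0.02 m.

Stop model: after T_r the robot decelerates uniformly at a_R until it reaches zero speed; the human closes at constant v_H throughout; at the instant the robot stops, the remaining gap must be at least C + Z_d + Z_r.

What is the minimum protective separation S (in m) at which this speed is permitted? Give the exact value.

braking lasts T_s = (7/20)/3 = 0.1167 s
reaction-phase robot travel = 0.3500·0.0800 = 0.0280 m
robot covers 0.3500·0.1167 − ½·3.0000·0.1167² = 0.0204 m while stopping
human over T_r+T_s: 1.6000·(0.0800+0.1167) = 0.3147 m
residual clearance needed = 0.1200+0.0600+0.0200 = 0.2000 m
S_min ≈ 0.0280+0.0204+0.3147+0.2000  ⇒  S_min = 6757/12000 m

S_min = 6757/12000 m = 0.5631 m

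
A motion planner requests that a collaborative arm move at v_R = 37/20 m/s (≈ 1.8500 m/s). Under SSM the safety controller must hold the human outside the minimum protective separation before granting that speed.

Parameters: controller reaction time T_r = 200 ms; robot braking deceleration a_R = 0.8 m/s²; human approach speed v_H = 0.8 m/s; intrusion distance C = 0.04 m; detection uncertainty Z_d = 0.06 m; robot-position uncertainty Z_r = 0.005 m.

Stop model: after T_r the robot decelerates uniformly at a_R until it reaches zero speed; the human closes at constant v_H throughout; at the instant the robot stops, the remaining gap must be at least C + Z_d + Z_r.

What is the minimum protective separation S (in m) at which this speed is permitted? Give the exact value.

S_min = 14797/3200 m = 4.6241 m

T_s = v_R/a_R = (37/20)/(4/5) = 2.3125 s
robot in T_r: 1.8500·0.2000 = 0.3700 m
robot under decel: 1.8500²/(2·0.8000) = 2.1391 m
human over T_r+T_s: 0.8000·(0.2000+2.3125) = 2.0100 m
residual clearance needed = 0.0400+0.0600+0.0050 = 0.1050 m
S_min ≈ 0.3700+2.1391+2.0100+0.1050  ⇒  S_min = 14797/3200 m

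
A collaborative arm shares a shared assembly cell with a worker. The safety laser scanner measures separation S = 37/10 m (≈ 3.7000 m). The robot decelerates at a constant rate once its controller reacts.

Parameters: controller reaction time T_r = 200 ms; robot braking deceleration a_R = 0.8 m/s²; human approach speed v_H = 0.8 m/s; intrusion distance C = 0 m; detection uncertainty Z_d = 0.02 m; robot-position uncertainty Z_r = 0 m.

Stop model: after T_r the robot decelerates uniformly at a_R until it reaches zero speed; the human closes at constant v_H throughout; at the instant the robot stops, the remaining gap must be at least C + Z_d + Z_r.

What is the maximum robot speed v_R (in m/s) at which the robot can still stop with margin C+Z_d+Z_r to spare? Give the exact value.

v_R_max = 8/5 m/s = 1.6000 m/s

quadratic (5/8)·v² + (6/5)·v + (-88/25) = 0
  disc = (6/5)² − 4·(5/8)·(-88/25) = 256/25 ; √disc = 16/5
  v_R = (−(6/5) + 16/5) / (2·(5/8)) = 8/5 m/s
check:
braking lasts T_s = (8/5)/(4/5) = 2.0000 s
reaction-phase robot travel = 1.6000·0.2000 = 0.3200 m
robot under decel: 1.6000²/(2·0.8000) = 1.6000 m
human over T_r+T_s: 0.8000·(0.2000+2.0000) = 1.7600 m
C+Z_d+Z_r = 0.0000+0.0200+0.0000 = 0.0200 m
sum ≈ 0.3200+1.6000+1.7600+0.0200 ≈ 3.7000 m = S ✓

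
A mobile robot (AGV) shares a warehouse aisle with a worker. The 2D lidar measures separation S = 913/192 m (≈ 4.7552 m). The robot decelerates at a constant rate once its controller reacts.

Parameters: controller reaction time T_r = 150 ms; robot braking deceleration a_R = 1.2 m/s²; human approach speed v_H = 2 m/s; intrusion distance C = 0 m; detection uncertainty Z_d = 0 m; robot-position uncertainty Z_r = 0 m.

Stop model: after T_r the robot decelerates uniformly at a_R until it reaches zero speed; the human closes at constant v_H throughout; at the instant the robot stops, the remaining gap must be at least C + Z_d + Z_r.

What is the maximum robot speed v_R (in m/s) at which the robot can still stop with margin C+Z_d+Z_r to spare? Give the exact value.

v_R_max = 7/4 m/s = 1.7500 m/s

at the boundary: (5/12)·v² + (109/60)·v + (-4277/960) = 0
  disc = (109/60)² − 4·(5/12)·(-4277/960) = 17161/1600 ; √disc = 131/40
  v_R = (−(109/60) + 131/40) / (2·(5/12)) = 7/4 m/s
check:
stop time T_s = (7/4)/(6/5) = 1.4583 s
robot in T_r: 1.7500·0.1500 = 0.2625 m
braking distance = 1.7500²/(2·1.2000) = 1.2760 m
human over T_r+T_s: 2.0000·(0.1500+1.4583) = 3.2167 m
C+Z_d+Z_r = 0.0000+0.0000+0.0000 = 0.0000 m
sum ≈ 0.2625+1.2760+3.2167+0.0000 ≈ 4.7552 m = S ✓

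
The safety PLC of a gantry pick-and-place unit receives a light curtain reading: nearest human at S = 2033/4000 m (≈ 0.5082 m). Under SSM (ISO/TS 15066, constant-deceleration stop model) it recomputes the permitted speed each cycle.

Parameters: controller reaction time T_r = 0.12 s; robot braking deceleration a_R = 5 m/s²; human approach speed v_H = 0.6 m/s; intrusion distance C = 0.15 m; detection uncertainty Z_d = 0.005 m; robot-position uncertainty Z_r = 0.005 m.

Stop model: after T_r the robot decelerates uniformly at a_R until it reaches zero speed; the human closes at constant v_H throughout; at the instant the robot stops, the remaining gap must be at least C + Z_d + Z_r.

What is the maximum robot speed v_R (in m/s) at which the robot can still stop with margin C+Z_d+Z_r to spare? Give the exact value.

v_R_max = 17/20 m/s = 0.8500 m/s

collect terms ⇒ (1/10)·v_R² + (6/25)·v_R + (-221/800) = 0
  disc = (6/25)² − 4·(1/10)·(-221/800) = 1681/10000 ; √disc = 41/100
  v_R = (−(6/25) + 41/100) / (2·(1/10)) = 17/20 m/s
check:
T_s = v_R/a_R = (17/20)/5 = 0.1700 s
reaction-phase robot travel = 0.8500·0.1200 = 0.1020 m
robot covers 0.8500·0.1700 − ½·5.0000·0.1700² = 0.0722 m while stopping
human closes 0.6000·0.2900 = 0.1740 m
C+Z_d+Z_r = 0.1500+0.0050+0.0050 = 0.1600 m
sum ≈ 0.1020+0.0722+0.1740+0.1600 ≈ 0.5082 m = S ✓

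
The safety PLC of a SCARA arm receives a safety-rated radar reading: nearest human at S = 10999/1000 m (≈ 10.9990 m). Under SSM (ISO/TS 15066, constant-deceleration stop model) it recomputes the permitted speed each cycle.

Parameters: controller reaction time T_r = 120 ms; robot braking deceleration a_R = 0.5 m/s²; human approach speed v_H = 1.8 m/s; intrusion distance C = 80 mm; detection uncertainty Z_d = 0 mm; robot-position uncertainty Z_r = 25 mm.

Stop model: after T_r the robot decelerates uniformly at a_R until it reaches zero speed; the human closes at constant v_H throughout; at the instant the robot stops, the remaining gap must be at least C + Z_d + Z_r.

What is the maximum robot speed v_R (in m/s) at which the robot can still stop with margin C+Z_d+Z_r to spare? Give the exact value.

v_R_max = 19/10 m/s = 1.9000 m/s

at the boundary: (1)·v² + (93/25)·v + (-5339/500) = 0
  disc = (93/25)² − 4·(1)·(-5339/500) = 35344/625 ; √disc = 188/25
  v_R = (−(93/25) + 188/25) / (2·(1)) = 19/10 m/s
check:
T_s = v_R/a_R = (19/10)/(1/2) = 3.8000 s
reaction-phase robot travel = 1.9000·0.1200 = 0.2280 m
robot covers 1.9000·3.8000 − ½·0.5000·3.8000² = 3.6100 m while stopping
human closes 1.8000·3.9200 = 7.0560 m
C+Z_d+Z_r = 0.0800+0.0000+0.0250 = 0.1050 m
sum ≈ 0.2280+3.6100+7.0560+0.1050 ≈ 10.9990 m = S ✓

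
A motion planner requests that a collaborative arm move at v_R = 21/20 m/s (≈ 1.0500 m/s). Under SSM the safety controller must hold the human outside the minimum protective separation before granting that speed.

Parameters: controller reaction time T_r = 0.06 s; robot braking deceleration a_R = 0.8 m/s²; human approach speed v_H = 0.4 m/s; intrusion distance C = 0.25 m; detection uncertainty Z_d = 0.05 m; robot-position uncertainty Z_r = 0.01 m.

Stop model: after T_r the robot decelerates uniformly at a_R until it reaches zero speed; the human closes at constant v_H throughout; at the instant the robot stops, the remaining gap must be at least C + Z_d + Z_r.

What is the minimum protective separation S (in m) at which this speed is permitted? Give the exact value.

S_min = 25777/16000 m = 1.6111 m

braking lasts T_s = (21/20)/(4/5) = 1.3125 s
robot covers v_R·T_r = 1.0500·0.0600 = 0.0630 m before braking
robot covers 1.0500·1.3125 − ½·0.8000·1.3125² = 0.6891 m while stopping
human closes 0.4000·1.3725 = 0.5490 m
residual clearance needed = 0.2500+0.0500+0.0100 = 0.3100 m
S_min ≈ 0.0630+0.6891+0.5490+0.3100  ⇒  S_min = 25777/16000 m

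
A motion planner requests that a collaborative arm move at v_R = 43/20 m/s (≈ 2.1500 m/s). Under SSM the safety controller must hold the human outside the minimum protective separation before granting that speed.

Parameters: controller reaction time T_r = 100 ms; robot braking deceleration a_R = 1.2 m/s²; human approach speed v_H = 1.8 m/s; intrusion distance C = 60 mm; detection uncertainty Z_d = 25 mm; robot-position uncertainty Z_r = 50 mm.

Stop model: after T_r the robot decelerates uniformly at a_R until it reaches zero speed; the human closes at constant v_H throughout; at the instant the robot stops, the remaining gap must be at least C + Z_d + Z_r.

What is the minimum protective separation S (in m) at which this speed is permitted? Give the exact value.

stop time T_s = (43/20)/(6/5) = 1.7917 s
robot in T_r: 2.1500·0.1000 = 0.2150 m
robot under decel: 2.1500²/(2·1.2000) = 1.9260 m
person approaches 1.8000·(0.1000+1.7917) = 3.4050 m
margins: 0.0600+0.0250+0.0500 = 0.1350 m
S_min ≈ 0.2150+1.9260+3.4050+0.1350  ⇒  S_min = 27269/4800 m

S_min = 27269/4800 m = 5.6810 m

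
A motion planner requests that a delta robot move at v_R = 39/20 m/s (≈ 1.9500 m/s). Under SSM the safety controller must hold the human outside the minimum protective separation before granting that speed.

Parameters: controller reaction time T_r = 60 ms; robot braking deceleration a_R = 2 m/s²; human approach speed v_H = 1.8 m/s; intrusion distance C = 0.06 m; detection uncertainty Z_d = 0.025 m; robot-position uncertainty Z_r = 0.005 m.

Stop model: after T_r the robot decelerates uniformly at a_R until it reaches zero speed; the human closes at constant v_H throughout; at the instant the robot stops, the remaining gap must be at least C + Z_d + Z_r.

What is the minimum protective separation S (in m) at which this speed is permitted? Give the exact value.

stop time T_s = (39/20)/2 = 0.9750 s
reaction-phase robot travel = 1.9500·0.0600 = 0.1170 m
braking distance = 1.9500²/(2·2.0000) = 0.9506 m
human closes 1.8000·1.0350 = 1.8630 m
residual clearance needed = 0.0600+0.0250+0.0050 = 0.0900 m
S_min ≈ 0.1170+0.9506+1.8630+0.0900  ⇒  S_min = 4833/1600 m

S_min = 4833/1600 m = 3.0206 m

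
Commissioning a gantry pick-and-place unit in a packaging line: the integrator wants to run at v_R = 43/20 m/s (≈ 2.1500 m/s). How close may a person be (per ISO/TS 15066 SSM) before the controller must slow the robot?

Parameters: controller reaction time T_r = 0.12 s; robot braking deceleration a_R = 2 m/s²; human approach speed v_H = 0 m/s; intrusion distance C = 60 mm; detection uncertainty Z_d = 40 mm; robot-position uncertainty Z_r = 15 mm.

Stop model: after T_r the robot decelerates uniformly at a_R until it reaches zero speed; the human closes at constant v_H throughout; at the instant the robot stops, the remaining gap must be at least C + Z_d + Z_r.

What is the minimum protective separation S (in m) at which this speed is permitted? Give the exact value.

S_min = 12229/8000 m = 1.5286 m

T_s = v_R/a_R = (43/20)/2 = 1.0750 s
robot covers v_R·T_r = 2.1500·0.1200 = 0.2580 m before braking
robot covers 2.1500·1.0750 − ½·2.0000·1.0750² = 1.1556 m while stopping
human closes 0.0000·1.1950 = 0.0000 m
C+Z_d+Z_r = 0.0600+0.0400+0.0150 = 0.1150 m
S_min ≈ 0.2580+1.1556+0.0000+0.1150  ⇒  S_min = 12229/8000 m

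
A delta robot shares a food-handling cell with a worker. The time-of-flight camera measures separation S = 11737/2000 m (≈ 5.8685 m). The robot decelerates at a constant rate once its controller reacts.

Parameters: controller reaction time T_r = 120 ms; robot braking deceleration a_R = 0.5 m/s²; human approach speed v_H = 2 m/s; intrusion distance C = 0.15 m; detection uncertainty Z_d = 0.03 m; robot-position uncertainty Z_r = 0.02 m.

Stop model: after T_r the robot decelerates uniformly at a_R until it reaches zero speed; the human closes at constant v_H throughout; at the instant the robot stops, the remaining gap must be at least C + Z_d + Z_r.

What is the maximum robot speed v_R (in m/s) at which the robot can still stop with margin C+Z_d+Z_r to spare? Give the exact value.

quadratic (1)·v² + (103/25)·v + (-10857/2000) = 0
  disc = (103/25)² − 4·(1)·(-10857/2000) = 96721/2500 ; √disc = 311/50
  v_R = (−(103/25) + 311/50) / (2·(1)) = 21/20 m/s
check:
T_s = v_R/a_R = (21/20)/(1/2) = 2.1000 s
robot in T_r: 1.0500·0.1200 = 0.1260 m
robot under decel: 1.0500²/(2·0.5000) = 1.1025 m
person approaches 2.0000·(0.1200+2.1000) = 4.4400 m
margins: 0.1500+0.0300+0.0200 = 0.2000 m
sum ≈ 0.1260+1.1025+4.4400+0.2000 ≈ 5.8685 m = S ✓

v_R_max = 21/20 m/s = 1.0500 m/s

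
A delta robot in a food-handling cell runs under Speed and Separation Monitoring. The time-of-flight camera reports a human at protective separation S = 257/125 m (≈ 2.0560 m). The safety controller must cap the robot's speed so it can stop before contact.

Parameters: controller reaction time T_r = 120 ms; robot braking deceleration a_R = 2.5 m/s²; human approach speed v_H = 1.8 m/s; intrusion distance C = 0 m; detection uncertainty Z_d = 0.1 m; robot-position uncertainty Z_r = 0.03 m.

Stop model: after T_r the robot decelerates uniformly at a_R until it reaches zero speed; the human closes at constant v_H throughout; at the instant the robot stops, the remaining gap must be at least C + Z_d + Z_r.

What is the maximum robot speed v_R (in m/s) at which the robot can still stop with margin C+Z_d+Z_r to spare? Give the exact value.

at the boundary: (1/5)·v² + (21/25)·v + (-171/100) = 0
  disc = (21/25)² − 4·(1/5)·(-171/100) = 1296/625 ; √disc = 36/25
  v_R = (−(21/25) + 36/25) / (2·(1/5)) = 3/2 m/s
check:
braking lasts T_s = (3/2)/(5/2) = 0.6000 s
reaction-phase robot travel = 1.5000·0.1200 = 0.1800 m
robot under decel: 1.5000²/(2·2.5000) = 0.4500 m
person approaches 1.8000·(0.1200+0.6000) = 1.2960 m
margins: 0.0000+0.1000+0.0300 = 0.1300 m
sum ≈ 0.1800+0.4500+1.2960+0.1300 ≈ 2.0560 m = S ✓

v_R_max = 3/2 m/s = 1.5000 m/s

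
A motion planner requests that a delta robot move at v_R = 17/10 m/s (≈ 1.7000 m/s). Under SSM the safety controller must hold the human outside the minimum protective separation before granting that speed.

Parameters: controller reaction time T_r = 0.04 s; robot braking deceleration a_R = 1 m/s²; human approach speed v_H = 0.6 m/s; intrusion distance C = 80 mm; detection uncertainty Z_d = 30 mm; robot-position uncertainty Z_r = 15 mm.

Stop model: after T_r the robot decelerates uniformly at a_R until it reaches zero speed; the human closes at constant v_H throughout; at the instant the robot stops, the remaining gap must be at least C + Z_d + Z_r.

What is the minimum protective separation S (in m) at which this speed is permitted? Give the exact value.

braking lasts T_s = (17/10)/1 = 1.7000 s
robot covers v_R·T_r = 1.7000·0.0400 = 0.0680 m before braking
robot covers 1.7000·1.7000 − ½·1.0000·1.7000² = 1.4450 m while stopping
human over T_r+T_s: 0.6000·(0.0400+1.7000) = 1.0440 m
margins: 0.0800+0.0300+0.0150 = 0.1250 m
S_min ≈ 0.0680+1.4450+1.0440+0.1250  ⇒  S_min = 1341/500 m

S_min = 1341/500 m = 2.6820 m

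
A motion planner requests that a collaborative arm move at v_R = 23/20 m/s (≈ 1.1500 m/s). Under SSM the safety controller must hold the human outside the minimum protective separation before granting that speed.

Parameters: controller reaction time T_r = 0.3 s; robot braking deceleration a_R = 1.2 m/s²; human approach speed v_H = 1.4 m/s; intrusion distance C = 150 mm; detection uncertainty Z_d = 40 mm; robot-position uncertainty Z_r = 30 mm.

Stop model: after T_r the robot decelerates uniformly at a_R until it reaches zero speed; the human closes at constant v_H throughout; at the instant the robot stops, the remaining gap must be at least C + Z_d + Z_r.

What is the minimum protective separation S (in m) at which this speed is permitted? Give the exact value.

braking lasts T_s = (23/20)/(6/5) = 0.9583 s
robot in T_r: 1.1500·0.3000 = 0.3450 m
robot under decel: 1.1500²/(2·1.2000) = 0.5510 m
human closes 1.4000·1.2583 = 1.7617 m
margins: 0.1500+0.0400+0.0300 = 0.2200 m
S_min ≈ 0.3450+0.5510+1.7617+0.2200  ⇒  S_min = 13813/4800 m

S_min = 13813/4800 m = 2.8777 m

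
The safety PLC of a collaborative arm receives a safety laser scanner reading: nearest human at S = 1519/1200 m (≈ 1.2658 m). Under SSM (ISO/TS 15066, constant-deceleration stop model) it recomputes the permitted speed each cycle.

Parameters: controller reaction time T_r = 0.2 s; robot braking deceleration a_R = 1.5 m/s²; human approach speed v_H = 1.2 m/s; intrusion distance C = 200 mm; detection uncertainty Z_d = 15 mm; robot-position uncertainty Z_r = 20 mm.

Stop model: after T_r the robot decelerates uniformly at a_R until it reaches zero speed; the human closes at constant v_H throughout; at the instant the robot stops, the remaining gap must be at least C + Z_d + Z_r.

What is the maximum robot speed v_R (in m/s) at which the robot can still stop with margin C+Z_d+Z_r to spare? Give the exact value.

collect terms ⇒ (1/3)·v_R² + (1)·v_R + (-949/1200) = 0
  disc = (1)² − 4·(1/3)·(-949/1200) = 1849/900 ; √disc = 43/30
  v_R = (−(1) + 43/30) / (2·(1/3)) = 13/20 m/s
check:
T_s = v_R/a_R = (13/20)/(3/2) = 0.4333 s
robot covers v_R·T_r = 0.6500·0.2000 = 0.1300 m before braking
robot covers 0.6500·0.4333 − ½·1.5000·0.4333² = 0.1408 m while stopping
human closes 1.2000·0.6333 = 0.7600 m
margins: 0.2000+0.0150+0.0200 = 0.2350 m
sum ≈ 0.1300+0.1408+0.7600+0.2350 ≈ 1.2658 m = S ✓

v_R_max = 13/20 m/s = 0.6500 m/s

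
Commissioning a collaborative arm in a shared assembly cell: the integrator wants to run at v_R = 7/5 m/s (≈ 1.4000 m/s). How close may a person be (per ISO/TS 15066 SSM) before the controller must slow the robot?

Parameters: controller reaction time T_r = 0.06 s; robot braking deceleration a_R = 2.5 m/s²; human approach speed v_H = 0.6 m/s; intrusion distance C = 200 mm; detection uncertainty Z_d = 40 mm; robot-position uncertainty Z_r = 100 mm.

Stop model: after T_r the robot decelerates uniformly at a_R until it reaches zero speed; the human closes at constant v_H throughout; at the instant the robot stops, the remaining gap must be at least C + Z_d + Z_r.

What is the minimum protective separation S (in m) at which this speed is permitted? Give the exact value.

S_min = 297/250 m = 1.1880 m

T_s = v_R/a_R = (7/5)/(5/2) = 0.5600 s
robot covers v_R·T_r = 1.4000·0.0600 = 0.0840 m before braking
robot covers 1.4000·0.5600 − ½·2.5000·0.5600² = 0.3920 m while stopping
person approaches 0.6000·(0.0600+0.5600) = 0.3720 m
margins: 0.2000+0.0400+0.1000 = 0.3400 m
S_min ≈ 0.0840+0.3920+0.3720+0.3400  ⇒  S_min = 297/250 m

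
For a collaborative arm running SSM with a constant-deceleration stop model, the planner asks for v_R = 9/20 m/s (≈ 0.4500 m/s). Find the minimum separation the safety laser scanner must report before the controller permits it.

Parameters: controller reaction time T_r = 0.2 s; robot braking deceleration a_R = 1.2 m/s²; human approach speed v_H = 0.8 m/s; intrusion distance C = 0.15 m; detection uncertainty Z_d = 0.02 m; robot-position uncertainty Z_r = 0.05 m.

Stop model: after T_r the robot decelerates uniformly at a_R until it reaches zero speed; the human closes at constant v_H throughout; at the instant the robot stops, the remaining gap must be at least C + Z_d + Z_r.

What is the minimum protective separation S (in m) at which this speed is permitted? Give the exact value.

S_min = 1367/1600 m = 0.8544 m

T_s = v_R/a_R = (9/20)/(6/5) = 0.3750 s
reaction-phase robot travel = 0.4500·0.2000 = 0.0900 m
robot under decel: 0.4500²/(2·1.2000) = 0.0844 m
human closes 0.8000·0.5750 = 0.4600 m
residual clearance needed = 0.1500+0.0200+0.0500 = 0.2200 m
S_min ≈ 0.0900+0.0844+0.4600+0.2200  ⇒  S_min = 1367/1600 m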